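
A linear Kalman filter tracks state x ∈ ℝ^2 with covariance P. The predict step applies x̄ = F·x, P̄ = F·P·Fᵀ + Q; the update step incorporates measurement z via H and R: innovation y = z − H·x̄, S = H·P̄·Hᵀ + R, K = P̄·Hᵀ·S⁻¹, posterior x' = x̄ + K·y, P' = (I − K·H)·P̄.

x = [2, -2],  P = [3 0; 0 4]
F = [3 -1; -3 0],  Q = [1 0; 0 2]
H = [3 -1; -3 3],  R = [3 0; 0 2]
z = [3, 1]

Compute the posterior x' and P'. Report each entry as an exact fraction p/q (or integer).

x' = [15017/11233, 17526/11233]
P' = [5963/11233 6405/11233; 6405/11233 9129/11233]

x̄ = F·x = [8, -6]
P̄ = F·P·Fᵀ + Q = [32 -27; -27 29]
y = z − H·x̄ = [-27, 43]
S = H·P̄·Hᵀ + R = [482 -699; -699 1037]
K = P̄·Hᵀ·S⁻¹ = [3828/11233 663/11233; 3362/11233 4086/11233]
x' = x̄ + K·y = [15017/11233, 17526/11233]
P' = (I − K·H)·P̄ = [5963/11233 6405/11233; 6405/11233 9129/11233]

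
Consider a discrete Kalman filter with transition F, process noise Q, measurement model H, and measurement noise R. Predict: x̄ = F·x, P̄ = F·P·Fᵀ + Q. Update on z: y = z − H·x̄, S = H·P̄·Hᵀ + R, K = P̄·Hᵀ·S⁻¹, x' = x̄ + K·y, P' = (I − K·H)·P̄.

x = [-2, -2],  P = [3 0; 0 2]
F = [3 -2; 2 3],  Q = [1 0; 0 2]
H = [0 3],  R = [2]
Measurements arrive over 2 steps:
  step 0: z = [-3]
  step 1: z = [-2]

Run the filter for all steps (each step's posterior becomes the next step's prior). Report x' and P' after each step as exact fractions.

step 0: x' = [-47/145, -154/145], P' = [5058/145 6/145; 6/145 32/145]
step 1: x' = [269350/47057, -31601/47057], P' = [699306/47057 15093/47057; 15093/47057 10441/47057]

step 0: x̄ = F·x = [-2, -10]
step 0: P̄ = F·P·Fᵀ + Q = [36 6; 6 32]
step 0: y = z − H·x̄ = [27]
step 0: S = H·P̄·Hᵀ + R = [290]
step 0: K = P̄·Hᵀ·S⁻¹ = [9/145; 48/145]
step 0: x' = x̄ + K·y = [-47/145, -154/145]
step 0: P' = (I − K·H)·P̄ = [5058/145 6/145; 6/145 32/145]
step 1: x̄ = F·x = [167/145, -556/145]
step 1: P̄ = F·P·Fᵀ + Q = [45723/145 30186/145; 30186/145 20882/145]
step 1: y = z − H·x̄ = [1378/145]
step 1: S = H·P̄·Hᵀ + R = [188228/145]
step 1: K = P̄·Hᵀ·S⁻¹ = [45279/94114; 31323/94114]
step 1: x' = x̄ + K·y = [269350/47057, -31601/47057]
step 1: P' = (I − K·H)·P̄ = [699306/47057 15093/47057; 15093/47057 10441/47057]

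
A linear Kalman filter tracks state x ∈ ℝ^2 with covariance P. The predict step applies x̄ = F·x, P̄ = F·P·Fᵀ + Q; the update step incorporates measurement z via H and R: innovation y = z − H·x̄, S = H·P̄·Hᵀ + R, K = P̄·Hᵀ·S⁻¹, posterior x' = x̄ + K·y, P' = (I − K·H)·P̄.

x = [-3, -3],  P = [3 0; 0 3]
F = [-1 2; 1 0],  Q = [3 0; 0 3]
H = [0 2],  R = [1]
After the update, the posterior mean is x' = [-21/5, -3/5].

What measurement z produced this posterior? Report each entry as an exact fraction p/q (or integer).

z = [-1]

x̄ = F·x = [-3, -3]
P̄ = F·P·Fᵀ + Q = [18 -3; -3 6]
S = H·P̄·Hᵀ + R = [25]
K = P̄·Hᵀ·S⁻¹ = [-6/25; 12/25]
x' − x̄ = [-6/5, 12/5] = K·y
y = (KᵀK)⁻¹·Kᵀ·(x' − x̄) = [5]
z = y + H·x̄ = [5] + [-6] = [-1]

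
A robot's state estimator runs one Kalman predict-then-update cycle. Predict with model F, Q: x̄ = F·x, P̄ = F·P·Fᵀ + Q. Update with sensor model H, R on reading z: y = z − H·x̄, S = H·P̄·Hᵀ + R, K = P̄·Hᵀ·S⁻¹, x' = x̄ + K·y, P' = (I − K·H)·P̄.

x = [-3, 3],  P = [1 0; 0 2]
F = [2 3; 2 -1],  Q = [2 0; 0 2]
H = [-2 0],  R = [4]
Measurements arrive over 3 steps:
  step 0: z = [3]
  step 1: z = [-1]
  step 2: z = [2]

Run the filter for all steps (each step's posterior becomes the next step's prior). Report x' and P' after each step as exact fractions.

step 0: x' = [-33/25, -216/25], P' = [24/25 -2/25; -2/25 196/25]
step 1: x' = [229/1911, -3064/1911], P' = [1886/1911 -500/1911; -500/1911 16754/1911]
step 2: x' = [-164886/158063, 131652/158063], P' = [156152/158063 -44718/158063; -44718/158063 1444876/158063]

step 0: x̄ = F·x = [3, -9]
step 0: P̄ = F·P·Fᵀ + Q = [24 -2; -2 8]
step 0: y = z − H·x̄ = [9]
step 0: S = H·P̄·Hᵀ + R = [100]
step 0: K = P̄·Hᵀ·S⁻¹ = [-12/25; 1/25]
step 0: x' = x̄ + K·y = [-33/25, -216/25]
step 0: P' = (I − K·H)·P̄ = [24/25 -2/25; -2/25 196/25]
step 1: x̄ = F·x = [-714/25, 6]
step 1: P̄ = F·P·Fᵀ + Q = [1886/25 -20; -20 14]
step 1: y = z − H·x̄ = [-1453/25]
step 1: S = H·P̄·Hᵀ + R = [7644/25]
step 1: K = P̄·Hᵀ·S⁻¹ = [-943/1911; 250/1911]
step 1: x' = x̄ + K·y = [229/1911, -3064/1911]
step 1: P' = (I − K·H)·P̄ = [1886/1911 -500/1911; -500/1911 16754/1911]
step 2: x̄ = F·x = [-8734/1911, 1174/637]
step 2: P̄ = F·P·Fᵀ + Q = [156152/1911 -14906/637; -14906/637 10040/637]
step 2: y = z − H·x̄ = [-13646/1911]
step 2: S = H·P̄·Hᵀ + R = [632252/1911]
step 2: K = P̄·Hᵀ·S⁻¹ = [-78076/158063; 22359/158063]
step 2: x' = x̄ + K·y = [-164886/158063, 131652/158063]
step 2: P' = (I − K·H)·P̄ = [156152/158063 -44718/158063; -44718/158063 1444876/158063]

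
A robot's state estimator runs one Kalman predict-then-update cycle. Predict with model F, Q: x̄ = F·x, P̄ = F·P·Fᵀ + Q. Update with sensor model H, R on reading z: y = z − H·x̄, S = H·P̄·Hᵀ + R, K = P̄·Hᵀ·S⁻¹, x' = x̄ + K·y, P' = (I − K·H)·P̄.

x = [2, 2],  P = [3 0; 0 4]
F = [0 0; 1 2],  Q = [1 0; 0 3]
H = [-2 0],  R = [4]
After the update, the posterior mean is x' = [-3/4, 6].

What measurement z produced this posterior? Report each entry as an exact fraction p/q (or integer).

x̄ = F·x = [0, 6]
P̄ = F·P·Fᵀ + Q = [1 0; 0 22]
S = H·P̄·Hᵀ + R = [8]
K = P̄·Hᵀ·S⁻¹ = [-1/4; 0]
x' − x̄ = [-3/4, 0] = K·y
y = (KᵀK)⁻¹·Kᵀ·(x' − x̄) = [3]
z = y + H·x̄ = [3] + [0] = [3]

z = [3]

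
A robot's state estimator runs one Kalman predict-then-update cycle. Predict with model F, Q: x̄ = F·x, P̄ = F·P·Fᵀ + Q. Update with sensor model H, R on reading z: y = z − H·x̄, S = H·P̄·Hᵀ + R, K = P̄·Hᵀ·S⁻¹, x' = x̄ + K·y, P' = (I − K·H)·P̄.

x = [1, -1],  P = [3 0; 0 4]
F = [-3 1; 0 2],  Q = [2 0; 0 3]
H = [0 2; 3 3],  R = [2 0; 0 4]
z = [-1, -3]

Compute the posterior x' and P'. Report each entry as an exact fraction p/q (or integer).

x' = [-1033/1817, -860/1817]
P' = [9703/10902 -5035/10902; -5035/10902 5143/10902]

x̄ = F·x = [-4, -2]
P̄ = F·P·Fᵀ + Q = [33 8; 8 19]
y = z − H·x̄ = [3, 15]
S = H·P̄·Hᵀ + R = [78 162; 162 616]
K = P̄·Hᵀ·S⁻¹ = [-5035/10902 1167/3634; 5143/10902 27/3634]
x' = x̄ + K·y = [-1033/1817, -860/1817]
P' = (I − K·H)·P̄ = [9703/10902 -5035/10902; -5035/10902 5143/10902]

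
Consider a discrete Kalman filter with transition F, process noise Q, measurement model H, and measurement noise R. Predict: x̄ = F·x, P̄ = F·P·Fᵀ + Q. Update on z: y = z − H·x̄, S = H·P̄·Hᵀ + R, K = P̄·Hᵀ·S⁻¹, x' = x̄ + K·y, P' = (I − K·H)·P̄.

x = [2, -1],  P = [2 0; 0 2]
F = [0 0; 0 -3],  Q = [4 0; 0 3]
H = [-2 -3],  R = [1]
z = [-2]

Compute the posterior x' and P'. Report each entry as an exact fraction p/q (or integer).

x̄ = F·x = [0, 3]
P̄ = F·P·Fᵀ + Q = [4 0; 0 21]
y = z − H·x̄ = [7]
S = H·P̄·Hᵀ + R = [206]
K = P̄·Hᵀ·S⁻¹ = [-4/103; -63/206]
x' = x̄ + K·y = [-28/103, 177/206]
P' = (I − K·H)·P̄ = [380/103 -252/103; -252/103 357/206]

x' = [-28/103, 177/206]
P' = [380/103 -252/103; -252/103 357/206]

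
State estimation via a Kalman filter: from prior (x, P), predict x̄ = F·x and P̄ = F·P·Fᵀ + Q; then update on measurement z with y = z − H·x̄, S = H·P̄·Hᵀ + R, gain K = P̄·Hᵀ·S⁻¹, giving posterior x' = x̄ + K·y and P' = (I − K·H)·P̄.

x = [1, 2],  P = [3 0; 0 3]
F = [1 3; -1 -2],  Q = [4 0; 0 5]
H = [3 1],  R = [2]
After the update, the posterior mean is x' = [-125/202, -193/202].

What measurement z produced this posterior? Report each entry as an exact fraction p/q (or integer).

z = [-3]

x̄ = F·x = [7, -5]
P̄ = F·P·Fᵀ + Q = [34 -21; -21 20]
S = H·P̄·Hᵀ + R = [202]
K = P̄·Hᵀ·S⁻¹ = [81/202; -43/202]
x' − x̄ = [-1539/202, 817/202] = K·y
y = (KᵀK)⁻¹·Kᵀ·(x' − x̄) = [-19]
z = y + H·x̄ = [-19] + [16] = [-3]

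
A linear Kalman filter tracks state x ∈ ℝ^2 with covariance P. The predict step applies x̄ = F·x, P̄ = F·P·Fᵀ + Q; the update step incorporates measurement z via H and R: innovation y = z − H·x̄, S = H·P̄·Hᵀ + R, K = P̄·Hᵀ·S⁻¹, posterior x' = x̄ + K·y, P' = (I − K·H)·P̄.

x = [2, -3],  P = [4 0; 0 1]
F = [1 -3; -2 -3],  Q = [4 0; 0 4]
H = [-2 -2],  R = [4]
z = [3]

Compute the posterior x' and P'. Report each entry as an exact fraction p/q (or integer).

x̄ = F·x = [11, 5]
P̄ = F·P·Fᵀ + Q = [17 1; 1 29]
y = z − H·x̄ = [35]
S = H·P̄·Hᵀ + R = [196]
K = P̄·Hᵀ·S⁻¹ = [-9/49; -15/49]
x' = x̄ + K·y = [32/7, -40/7]
P' = (I − K·H)·P̄ = [509/49 -491/49; -491/49 521/49]

x' = [32/7, -40/7]
P' = [509/49 -491/49; -491/49 521/49]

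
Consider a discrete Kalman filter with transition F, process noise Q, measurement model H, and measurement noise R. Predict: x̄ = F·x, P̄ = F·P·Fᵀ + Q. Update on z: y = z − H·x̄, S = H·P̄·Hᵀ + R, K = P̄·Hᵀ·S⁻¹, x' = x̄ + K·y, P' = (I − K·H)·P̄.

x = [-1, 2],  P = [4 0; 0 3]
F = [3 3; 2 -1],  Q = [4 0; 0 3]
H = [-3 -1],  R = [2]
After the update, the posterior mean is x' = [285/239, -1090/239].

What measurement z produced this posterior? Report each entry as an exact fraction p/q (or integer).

z = [1]

x̄ = F·x = [3, -4]
P̄ = F·P·Fᵀ + Q = [67 15; 15 22]
S = H·P̄·Hᵀ + R = [717]
K = P̄·Hᵀ·S⁻¹ = [-72/239; -67/717]
x' − x̄ = [-432/239, -134/239] = K·y
y = (KᵀK)⁻¹·Kᵀ·(x' − x̄) = [6]
z = y + H·x̄ = [6] + [-5] = [1]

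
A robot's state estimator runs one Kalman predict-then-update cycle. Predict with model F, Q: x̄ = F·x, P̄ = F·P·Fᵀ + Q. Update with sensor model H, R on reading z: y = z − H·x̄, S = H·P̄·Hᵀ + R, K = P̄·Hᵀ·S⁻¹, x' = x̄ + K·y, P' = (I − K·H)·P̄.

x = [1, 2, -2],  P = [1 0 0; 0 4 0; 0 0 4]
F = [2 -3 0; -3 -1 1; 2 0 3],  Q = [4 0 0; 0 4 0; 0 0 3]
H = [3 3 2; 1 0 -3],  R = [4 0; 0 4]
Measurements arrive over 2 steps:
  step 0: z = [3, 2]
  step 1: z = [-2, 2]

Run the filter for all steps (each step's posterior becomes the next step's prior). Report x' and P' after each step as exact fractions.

step 0: x' = [1273268/370379, -1045973/370379, 180738/370379], P' = [3102456/370379 -3642384/370379 951928/370379; -3642384/370379 4504884/370379 -1221864/370379; 951928/370379 -1221864/370379 452756/370379]
step 1: x' = [21966666373/7397106656, -14468428361/3698553328, 3090386881/7397106656], P' = [30354740039/3698553328 -17544872771/1849276664 9460316187/3698553328; -17544872771/1849276664 10678950239/924638332 -5942977831/1849276664; 9460316187/3698553328 -5942977831/1849276664 4456869279/3698553328]

step 0: x̄ = F·x = [-4, -7, -4]
step 0: P̄ = F·P·Fᵀ + Q = [44 6 4; 6 21 6; 4 6 43]
step 0: y = z − H·x̄ = [44, -6]
step 0: S = H·P̄·Hᵀ + R = [989 -190; -190 411]
step 0: K = P̄·Hᵀ·S⁻¹ = [71018/370379 61668/370379; 35943/370379 5802/370379; 23926/370379 -101585/370379]
step 0: x' = x̄ + K·y = [1273268/370379, -1045973/370379, 180738/370379]
step 0: P' = (I − K·H)·P̄ = [3102456/370379 -3642384/370379 951928/370379; -3642384/370379 4504884/370379 -1221864/370379; 951928/370379 -1221864/370379 452756/370379]
step 1: x̄ = F·x = [5684455/370379, -2593093/370379, 3088750/370379]
step 1: P̄ = F·P·Fᵀ + Q = [98143904/370379 -25027324/370379 50972472/370379; -25027324/370379 9239116/370379 -12969604/370379; 50972472/370379 -12969604/370379 29018901/370379]
step 1: y = z − H·x̄ = [-16192344/370379, 4322553/370379]
step 1: S = H·P̄·Hᵀ + R = [1089546884/370379 -194844534/370379; -194844534/370379 54960697/370379]
step 1: K = P̄·Hᵀ·S⁻¹ = [4715615865/14794213312 986895739/7397106656; -446872541/7397106656 142030361/3698553328; 1636820133/14794213312 -1955145825/7397106656]
step 1: x' = x̄ + K·y = [21966666373/7397106656, -14468428361/3698553328, 3090386881/7397106656]
step 1: P' = (I − K·H)·P̄ = [30354740039/3698553328 -17544872771/1849276664 9460316187/3698553328; -17544872771/1849276664 10678950239/924638332 -5942977831/1849276664; 9460316187/3698553328 -5942977831/1849276664 4456869279/3698553328]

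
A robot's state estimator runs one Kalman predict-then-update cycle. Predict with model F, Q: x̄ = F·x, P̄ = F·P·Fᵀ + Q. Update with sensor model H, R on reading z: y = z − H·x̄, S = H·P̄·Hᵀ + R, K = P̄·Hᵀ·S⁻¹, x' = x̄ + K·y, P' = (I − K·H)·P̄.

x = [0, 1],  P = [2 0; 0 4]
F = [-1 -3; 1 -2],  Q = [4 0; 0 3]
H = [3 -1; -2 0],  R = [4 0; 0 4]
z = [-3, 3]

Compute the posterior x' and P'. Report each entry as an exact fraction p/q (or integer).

x̄ = F·x = [-3, -2]
P̄ = F·P·Fᵀ + Q = [42 22; 22 21]
y = z − H·x̄ = [4, -3]
S = H·P̄·Hᵀ + R = [271 -208; -208 172]
K = P̄·Hᵀ·S⁻¹ = [104/837 -283/837; -353/837 -641/837]
x' = x̄ + K·y = [-1246/837, -1163/837]
P' = (I − K·H)·P̄ = [566/837 1282/837; 1282/837 5258/837]

x' = [-1246/837, -1163/837]
P' = [566/837 1282/837; 1282/837 5258/837]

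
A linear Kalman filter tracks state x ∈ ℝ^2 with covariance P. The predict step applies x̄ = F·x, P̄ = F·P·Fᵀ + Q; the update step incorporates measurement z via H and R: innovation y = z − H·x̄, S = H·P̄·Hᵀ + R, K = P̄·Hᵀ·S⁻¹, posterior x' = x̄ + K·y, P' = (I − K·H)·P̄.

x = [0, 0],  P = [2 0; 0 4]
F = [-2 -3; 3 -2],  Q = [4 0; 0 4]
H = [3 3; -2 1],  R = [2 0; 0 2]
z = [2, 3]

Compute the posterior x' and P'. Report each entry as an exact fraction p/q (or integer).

x̄ = F·x = [0, 0]
P̄ = F·P·Fᵀ + Q = [48 12; 12 38]
y = z − H·x̄ = [2, 3]
S = H·P̄·Hᵀ + R = [992 -210; -210 184]
K = P̄·Hᵀ·S⁻¹ = [3870/34607 -11382/34607; 7635/34607 11347/34607]
x' = x̄ + K·y = [-26406/34607, 49311/34607]
P' = (I − K·H)·P̄ = [8448/34607 -5868/34607; -5868/34607 10958/34607]

x' = [-26406/34607, 49311/34607]
P' = [8448/34607 -5868/34607; -5868/34607 10958/34607]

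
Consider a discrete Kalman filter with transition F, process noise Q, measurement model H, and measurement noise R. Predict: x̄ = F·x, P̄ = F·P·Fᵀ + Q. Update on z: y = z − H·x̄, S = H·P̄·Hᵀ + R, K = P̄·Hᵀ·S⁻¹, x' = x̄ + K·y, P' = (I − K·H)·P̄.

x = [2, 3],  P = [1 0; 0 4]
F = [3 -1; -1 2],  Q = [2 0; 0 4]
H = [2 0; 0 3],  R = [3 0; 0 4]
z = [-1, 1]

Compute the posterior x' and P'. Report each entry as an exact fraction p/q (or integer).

x̄ = F·x = [3, 4]
P̄ = F·P·Fᵀ + Q = [15 -11; -11 21]
y = z − H·x̄ = [-7, -11]
S = H·P̄·Hᵀ + R = [63 -66; -66 193]
K = P̄·Hᵀ·S⁻¹ = [1204/2601 -11/867; -88/7803 839/2601]
x' = x̄ + K·y = [-262/2601, 4141/7803]
P' = (I − K·H)·P̄ = [602/867 -44/2601; -44/2601 3356/7803]

x' = [-262/2601, 4141/7803]
P' = [602/867 -44/2601; -44/2601 3356/7803]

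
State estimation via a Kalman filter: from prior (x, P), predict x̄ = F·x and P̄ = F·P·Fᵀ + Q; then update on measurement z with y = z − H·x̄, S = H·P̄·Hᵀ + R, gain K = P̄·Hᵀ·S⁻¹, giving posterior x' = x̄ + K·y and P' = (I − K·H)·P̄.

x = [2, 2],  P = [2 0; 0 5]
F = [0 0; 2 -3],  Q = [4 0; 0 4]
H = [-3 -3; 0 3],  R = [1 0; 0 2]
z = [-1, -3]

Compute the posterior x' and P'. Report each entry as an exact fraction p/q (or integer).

x̄ = F·x = [0, -2]
P̄ = F·P·Fᵀ + Q = [4 0; 0 57]
y = z − H·x̄ = [-7, 3]
S = H·P̄·Hᵀ + R = [550 -513; -513 515]
K = P̄·Hᵀ·S⁻¹ = [-6180/20081 -6156/20081; -342/20081 6327/20081]
x' = x̄ + K·y = [24792/20081, -18787/20081]
P' = (I − K·H)·P̄ = [6164/20081 -4104/20081; -4104/20081 4218/20081]

x' = [24792/20081, -18787/20081]
P' = [6164/20081 -4104/20081; -4104/20081 4218/20081]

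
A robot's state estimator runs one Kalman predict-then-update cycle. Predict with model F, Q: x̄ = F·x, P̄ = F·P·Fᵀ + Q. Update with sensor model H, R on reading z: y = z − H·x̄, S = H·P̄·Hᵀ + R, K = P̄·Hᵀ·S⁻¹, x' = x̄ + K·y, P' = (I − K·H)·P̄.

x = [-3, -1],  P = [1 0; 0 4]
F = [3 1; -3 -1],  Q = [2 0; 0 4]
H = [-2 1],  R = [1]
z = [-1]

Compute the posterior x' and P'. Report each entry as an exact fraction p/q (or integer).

x̄ = F·x = [-10, 10]
P̄ = F·P·Fᵀ + Q = [15 -13; -13 17]
y = z − H·x̄ = [-31]
S = H·P̄·Hᵀ + R = [130]
K = P̄·Hᵀ·S⁻¹ = [-43/130; 43/130]
x' = x̄ + K·y = [33/130, -33/130]
P' = (I − K·H)·P̄ = [101/130 159/130; 159/130 361/130]

x' = [33/130, -33/130]
P' = [101/130 159/130; 159/130 361/130]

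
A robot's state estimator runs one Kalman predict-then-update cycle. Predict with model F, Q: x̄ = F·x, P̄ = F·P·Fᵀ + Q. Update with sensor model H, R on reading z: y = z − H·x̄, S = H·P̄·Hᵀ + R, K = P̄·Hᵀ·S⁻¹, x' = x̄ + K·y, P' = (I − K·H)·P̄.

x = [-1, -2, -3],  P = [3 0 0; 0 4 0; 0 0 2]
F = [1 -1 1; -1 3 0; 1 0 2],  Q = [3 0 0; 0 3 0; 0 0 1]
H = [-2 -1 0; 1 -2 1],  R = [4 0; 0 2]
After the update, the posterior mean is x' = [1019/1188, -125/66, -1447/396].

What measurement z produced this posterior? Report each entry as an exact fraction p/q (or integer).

x̄ = F·x = [-2, -5, -7]
P̄ = F·P·Fᵀ + Q = [12 -15 7; -15 42 -3; 7 -3 12]
S = H·P̄·Hᵀ + R = [34 4; 4 280]
K = P̄·Hᵀ·S⁻¹ = [-679/2376 851/4752; -41/132 -95/264; -265/792 149/1584]
x' − x̄ = [3395/1188, 205/66, 1325/396] = K·y
y = (KᵀK)⁻¹·Kᵀ·(x' − x̄) = [-10, 0]
z = y + H·x̄ = [-10, 0] + [9, 1] = [-1, 1]

z = [-1, 1]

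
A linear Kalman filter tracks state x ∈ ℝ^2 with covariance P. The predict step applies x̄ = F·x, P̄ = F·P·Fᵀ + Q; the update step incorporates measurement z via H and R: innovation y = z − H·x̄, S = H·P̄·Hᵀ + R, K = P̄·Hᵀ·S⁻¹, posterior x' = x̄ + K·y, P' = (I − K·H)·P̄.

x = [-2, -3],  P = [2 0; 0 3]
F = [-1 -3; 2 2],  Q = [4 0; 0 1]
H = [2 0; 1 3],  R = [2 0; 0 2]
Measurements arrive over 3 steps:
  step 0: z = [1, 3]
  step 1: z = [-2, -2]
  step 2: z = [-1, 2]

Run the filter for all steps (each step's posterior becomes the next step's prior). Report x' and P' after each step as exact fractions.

step 0: x̄ = F·x = [11, -10]
step 0: P̄ = F·P·Fᵀ + Q = [33 -22; -22 21]
step 0: y = z − H·x̄ = [-21, 22]
step 0: S = H·P̄·Hᵀ + R = [134 -66; -66 92]
step 0: K = P̄·Hᵀ·S⁻¹ = [1947/3986 -33/3986; -671/3986 1295/3986]
step 0: x' = x̄ + K·y = [2233/3986, 2721/3986]
step 0: P' = (I − K·H)·P̄ = [1947/3986 -671/3986; -671/3986 1087/3986]
step 1: x̄ = F·x = [-5198/1993, 4954/1993]
step 1: P̄ = F·P·Fᵀ + Q = [11824/1993 -2524/1993; -2524/1993 5377/1993]
step 1: y = z − H·x̄ = [6410/1993, -13650/1993]
step 1: S = H·P̄·Hᵀ + R = [51282/1993 8504/1993; 8504/1993 49059/1993]
step 1: K = P̄·Hᵀ·S⁻¹ = [281984/613027 4252/613027; -91160/613027 185831/613027]
step 1: x' = x̄ + K·y = [-721042/613027, -42144/613027]
step 1: P' = (I − K·H)·P̄ = [281984/613027 -91160/613027; -91160/613027 154274/613027]
step 2: x̄ = F·x = [847474/613027, -1526372/613027]
step 2: P̄ = F·P·Fᵀ + Q = [3575598/613027 -760332/613027; -760332/613027 1628779/613027]
step 2: y = z − H·x̄ = [-2307975/613027, 4957696/613027]
step 2: S = H·P̄·Hᵀ + R = [15528446/613027 2589204/613027; 2589204/613027 14898671/613027]
step 2: K = P̄·Hᵀ·S⁻¹ = [84165402/183229475 1294602/183229475; -2472006/16657225 5042619/16657225]
step 2: x' = x̄ + K·y = [-53099104/183229475, 8612962/16657225]
step 2: P' = (I − K·H)·P̄ = [84165402/183229475 -2472006/16657225; -2472006/16657225 4185748/16657225]

step 0: x' = [2233/3986, 2721/3986], P' = [1947/3986 -671/3986; -671/3986 1087/3986]
step 1: x' = [-721042/613027, -42144/613027], P' = [281984/613027 -91160/613027; -91160/613027 154274/613027]
step 2: x' = [-53099104/183229475, 8612962/16657225], P' = [84165402/183229475 -2472006/16657225; -2472006/16657225 4185748/16657225]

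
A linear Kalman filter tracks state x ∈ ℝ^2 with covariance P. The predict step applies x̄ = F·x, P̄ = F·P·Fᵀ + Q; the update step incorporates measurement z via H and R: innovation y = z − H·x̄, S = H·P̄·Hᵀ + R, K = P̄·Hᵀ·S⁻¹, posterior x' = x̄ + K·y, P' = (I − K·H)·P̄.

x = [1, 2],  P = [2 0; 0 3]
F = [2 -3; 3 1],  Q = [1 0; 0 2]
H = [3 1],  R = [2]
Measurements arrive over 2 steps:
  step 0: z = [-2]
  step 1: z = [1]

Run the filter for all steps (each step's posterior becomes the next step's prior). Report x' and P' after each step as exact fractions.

step 0: x̄ = F·x = [-4, 5]
step 0: P̄ = F·P·Fᵀ + Q = [36 3; 3 23]
step 0: y = z − H·x̄ = [5]
step 0: S = H·P̄·Hᵀ + R = [367]
step 0: K = P̄·Hᵀ·S⁻¹ = [111/367; 32/367]
step 0: x' = x̄ + K·y = [-913/367, 1995/367]
step 0: P' = (I − K·H)·P̄ = [891/367 -2451/367; -2451/367 7417/367]
step 1: x̄ = F·x = [-7811/367, -744/367]
step 1: P̄ = F·P·Fᵀ + Q = [100096/367 252/367; 252/367 1464/367]
step 1: y = z − H·x̄ = [24544/367]
step 1: S = H·P̄·Hᵀ + R = [904574/367]
step 1: K = P̄·Hᵀ·S⁻¹ = [150270/452287; 1110/452287]
step 1: x' = x̄ + K·y = [423469/452287, -842664/452287]
step 1: P' = (I − K·H)·P̄ = [299656/452287 -598428/452287; -598428/452287 1797504/452287]

step 0: x' = [-913/367, 1995/367], P' = [891/367 -2451/367; -2451/367 7417/367]
step 1: x' = [423469/452287, -842664/452287], P' = [299656/452287 -598428/452287; -598428/452287 1797504/452287]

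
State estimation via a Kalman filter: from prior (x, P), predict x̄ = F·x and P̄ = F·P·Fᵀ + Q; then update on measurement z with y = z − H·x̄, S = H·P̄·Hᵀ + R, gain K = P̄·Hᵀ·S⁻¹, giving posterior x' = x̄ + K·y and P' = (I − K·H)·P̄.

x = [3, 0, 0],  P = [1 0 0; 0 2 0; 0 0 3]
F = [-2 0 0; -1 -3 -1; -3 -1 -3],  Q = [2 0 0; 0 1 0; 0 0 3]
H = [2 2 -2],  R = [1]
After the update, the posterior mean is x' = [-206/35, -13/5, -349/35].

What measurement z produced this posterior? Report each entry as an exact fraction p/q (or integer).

x̄ = F·x = [-6, -3, -9]
P̄ = F·P·Fᵀ + Q = [6 2 6; 2 23 18; 6 18 41]
S = H·P̄·Hᵀ + R = [105]
K = P̄·Hᵀ·S⁻¹ = [4/105; 2/15; -34/105]
x' − x̄ = [4/35, 2/5, -34/35] = K·y
y = (KᵀK)⁻¹·Kᵀ·(x' − x̄) = [3]
z = y + H·x̄ = [3] + [0] = [3]

z = [3]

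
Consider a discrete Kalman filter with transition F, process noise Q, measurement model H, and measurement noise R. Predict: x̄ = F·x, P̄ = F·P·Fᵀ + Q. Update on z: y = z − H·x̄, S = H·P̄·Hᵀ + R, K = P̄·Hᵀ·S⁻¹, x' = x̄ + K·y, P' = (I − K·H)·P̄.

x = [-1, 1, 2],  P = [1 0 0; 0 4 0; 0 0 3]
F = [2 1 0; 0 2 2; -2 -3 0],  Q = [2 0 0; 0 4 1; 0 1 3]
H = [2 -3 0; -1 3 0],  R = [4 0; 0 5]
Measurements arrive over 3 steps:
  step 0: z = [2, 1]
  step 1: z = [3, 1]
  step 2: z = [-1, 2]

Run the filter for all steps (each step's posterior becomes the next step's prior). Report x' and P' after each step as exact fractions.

step 0: x' = [821/1121, 254/1121, -2061/2242], P' = [5234/1121 2728/1121 -7793/1121; 2728/1121 1696/1121 -4171/1121; -7793/1121 -4171/1121 106385/4484]
step 1: x' = [86680480/28939399, 1056183/933529, -108741940/28939399], P' = [172736230/28939399 2861020/933529 -222977558/28939399; 2861020/933529 1698540/933529 -3684456/933529; -222977558/28939399 -3684456/933529 500244658/28939399]
step 2: x' = [201822351835/142756978778, 170248798457/142756978778, -885712909585/571027915112], P' = [422216480272/71378489389 215777551454/71378489389 -1098040177155/142756978778; 215777551454/71378489389 127778726858/71378489389 -559626064145/142756978778; -1098040177155/142756978778 -559626064145/142756978778 9922568126327/571027915112]

step 0: x̄ = F·x = [-1, 6, -1]
step 0: P̄ = F·P·Fᵀ + Q = [10 8 -16; 8 32 -23; -16 -23 43]
step 0: y = z − H·x̄ = [22, -18]
step 0: S = H·P̄·Hᵀ + R = [236 -236; -236 255]
step 0: K = P̄·Hᵀ·S⁻¹ = [571/1121 10/19; 92/1121 8/19; -3073/4484 -16/19]
step 0: x' = x̄ + K·y = [821/1121, 254/1121, -2061/2242]
step 0: P' = (I − K·H)·P̄ = [5234/1121 2728/1121 -7793/1121; 2728/1121 1696/1121 -4171/1121; -7793/1121 -4171/1121 106385/4484]
step 1: x̄ = F·x = [1896/1121, -1553/1121, -2404/1121]
step 1: P̄ = F·P·Fᵀ + Q = [35786/1121 -25210/1121 -47848/1121; -25210/1121 84285/1121 36231/1121; -47848/1121 36231/1121 72299/1121]
step 1: y = z − H·x̄ = [-5088/1121, 404/59]
step 1: S = H·P̄·Hᵀ + R = [1208713/1121 -55633/59; -55633/59 50064/59]
step 1: K = P̄·Hᵀ·S⁻¹ = [19849400/28939399 18667726/28939399; 156605/933529 446920/933529; -25825177/28939399 -23935370/28939399]
step 1: x' = x̄ + K·y = [86680480/28939399, 1056183/933529, -108741940/28939399]
step 1: P' = (I − K·H)·P̄ = [172736230/28939399 2861020/933529 -222977558/28939399; 2861020/933529 1698540/933529 -3684456/933529; -222977558/28939399 -3684456/933529 500244658/28939399]
step 2: x̄ = F·x = [206102633/28939399, -152000534/28939399, -271585979/28939399]
step 2: P̄ = F·P·Fᵀ + Q = [1156244938/28939399 -660270544/28939399 -1558442100/28939399; -660270544/28939399 1413610100/28939399 935463527/28939399; -1558442100/28939399 935463527/28939399 2315955217/28939399]
step 2: y = z − H·x̄ = [-897146267/28939399, 719983033/28939399]
step 2: S = H·P̄·Hᵀ + R = [25386474776/28939399 -20977415672/28939399; -20977415672/28939399 17985056097/28939399]
step 2: K = P̄·Hᵀ·S⁻¹ = [98550153091/142756978778 45023234818/71378489389; 24109461167/142756978778 33511725824/71378489389; -517202161875/571027915112 -58083801528/71378489389]
step 2: x' = x̄ + K·y = [201822351835/142756978778, 170248798457/142756978778, -885712909585/571027915112]
step 2: P' = (I − K·H)·P̄ = [422216480272/71378489389 215777551454/71378489389 -1098040177155/142756978778; 215777551454/71378489389 127778726858/71378489389 -559626064145/142756978778; -1098040177155/142756978778 -559626064145/142756978778 9922568126327/571027915112]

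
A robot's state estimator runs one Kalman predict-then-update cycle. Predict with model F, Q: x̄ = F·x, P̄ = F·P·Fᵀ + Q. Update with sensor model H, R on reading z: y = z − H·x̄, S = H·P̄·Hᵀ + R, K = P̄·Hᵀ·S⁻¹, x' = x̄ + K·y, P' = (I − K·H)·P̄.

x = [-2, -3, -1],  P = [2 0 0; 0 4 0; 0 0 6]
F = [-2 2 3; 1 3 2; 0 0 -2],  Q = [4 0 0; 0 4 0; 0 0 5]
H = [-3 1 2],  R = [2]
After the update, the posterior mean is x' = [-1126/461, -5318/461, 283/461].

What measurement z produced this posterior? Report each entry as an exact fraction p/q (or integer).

x̄ = F·x = [-5, -13, 2]
P̄ = F·P·Fᵀ + Q = [82 56 -36; 56 66 -24; -36 -24 29]
S = H·P̄·Hᵀ + R = [922]
K = P̄·Hᵀ·S⁻¹ = [-131/461; -75/461; 71/461]
x' − x̄ = [1179/461, 675/461, -639/461] = K·y
y = (KᵀK)⁻¹·Kᵀ·(x' − x̄) = [-9]
z = y + H·x̄ = [-9] + [6] = [-3]

z = [-3]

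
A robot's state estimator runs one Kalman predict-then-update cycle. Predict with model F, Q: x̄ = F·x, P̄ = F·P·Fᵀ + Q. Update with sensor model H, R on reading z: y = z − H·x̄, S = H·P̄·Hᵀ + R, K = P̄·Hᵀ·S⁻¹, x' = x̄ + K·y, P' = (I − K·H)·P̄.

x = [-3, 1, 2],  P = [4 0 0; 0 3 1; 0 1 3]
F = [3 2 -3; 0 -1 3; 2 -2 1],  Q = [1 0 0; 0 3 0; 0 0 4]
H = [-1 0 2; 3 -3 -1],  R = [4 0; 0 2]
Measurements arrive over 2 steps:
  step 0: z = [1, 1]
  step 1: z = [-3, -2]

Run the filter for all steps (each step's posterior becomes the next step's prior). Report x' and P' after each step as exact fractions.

step 0: x̄ = F·x = [-13, 5, -6]
step 0: P̄ = F·P·Fᵀ + Q = [64 -24 11; -24 27 8; 11 8 31]
step 0: y = z − H·x̄ = [0, 49]
step 0: S = H·P̄·Hᵀ + R = [148 -297; -297 1266]
step 0: K = P̄·Hᵀ·S⁻¹ = [7323/33053 24970/99159; 941/33053 -11948/99159; 19344/33053 11891/99159]
step 0: x' = x̄ + K·y = [-65537/99159, -89657/99159, -12295/99159]
step 0: P' = (I − K·H)·P̄ = [951464/99159 761594/99159 519670/99159; 761594/99159 640745/99159 386443/99159; 519670/99159 386443/99159 375899/99159]
step 1: x̄ = F·x = [-339040/99159, 52772/99159, 35945/99159]
step 1: P̄ = F·P·Fᵀ + Q = [9756158/99159 1205654/99159 2027453/99159; 1205654/99159 2002655/99159 1298918/99159; 2027453/99159 1298918/99159 1581527/99159]
step 1: y = z − H·x̄ = [-708407/99159, 1013063/99159]
step 1: S = H·P̄·Hᵀ + R = [8369090/99159 -22415903/99159; -22415903/99159 81536180/99159]
step 1: K = P̄·Hᵀ·S⁻¹ = [652450163/1814368049 705061206/1814368049; 310615183/1814368049 3284984/1814368049; 1070336746/1814368049 307698797/1814368049]
step 1: x' = x̄ + K·y = [-3661515197/1814368049, -1219921979/1814368049, -3845322334/1814368049]
step 1: P' = (I − K·H)·P̄ = [48050470696/1814368049 39137051334/1814368049 25330135674/1814368049; 39137051334/1814368049 32404942667/1814368049 20189756033/1814368049; 25330135674/1814368049 20189756033/1814368049 14805741329/1814368049]

step 0: x' = [-65537/99159, -89657/99159, -12295/99159], P' = [951464/99159 761594/99159 519670/99159; 761594/99159 640745/99159 386443/99159; 519670/99159 386443/99159 375899/99159]
step 1: x' = [-3661515197/1814368049, -1219921979/1814368049, -3845322334/1814368049], P' = [48050470696/1814368049 39137051334/1814368049 25330135674/1814368049; 39137051334/1814368049 32404942667/1814368049 20189756033/1814368049; 25330135674/1814368049 20189756033/1814368049 14805741329/1814368049]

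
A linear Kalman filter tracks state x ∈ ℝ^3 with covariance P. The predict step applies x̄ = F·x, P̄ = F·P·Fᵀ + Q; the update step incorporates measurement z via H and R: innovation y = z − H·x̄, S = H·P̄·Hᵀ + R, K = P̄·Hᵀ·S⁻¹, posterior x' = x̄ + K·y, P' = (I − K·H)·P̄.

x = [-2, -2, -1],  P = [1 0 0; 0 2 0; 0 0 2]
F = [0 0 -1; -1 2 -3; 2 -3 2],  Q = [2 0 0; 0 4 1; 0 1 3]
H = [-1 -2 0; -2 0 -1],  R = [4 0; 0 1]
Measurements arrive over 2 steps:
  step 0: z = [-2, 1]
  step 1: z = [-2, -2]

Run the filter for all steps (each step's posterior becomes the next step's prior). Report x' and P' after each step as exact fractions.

step 0: x' = [63/241, 439/482, -685/482], P' = [1316/1205 -342/1205 -2388/1205; -342/1205 1184/1205 551/1205; -2388/1205 551/1205 5454/1205]
step 1: x' = [2029275/1936681, 2510005/3873362, -1210229/3873362], P' = [5988676/5810043 -531020/1936681 -10650412/5810043; -531020/1936681 1922666/1936681 859532/1936681; -10650412/5810043 859532/1936681 24231271/5810043]

step 0: x̄ = F·x = [1, 1, 0]
step 0: P̄ = F·P·Fᵀ + Q = [4 6 -4; 6 31 -25; -4 -25 33]
step 0: y = z − H·x̄ = [1, 3]
step 0: S = H·P̄·Hᵀ + R = [156 -22; -22 34]
step 0: K = P̄·Hᵀ·S⁻¹ = [-158/1205 -244/1205; -1013/2410 133/1205; 643/2410 -678/1205]
step 0: x' = x̄ + K·y = [63/241, 439/482, -685/482]
step 0: P' = (I − K·H)·P̄ = [1316/1205 -342/1205 -2388/1205; -342/1205 1184/1205 551/1205; -2388/1205 551/1205 5454/1205]
step 1: x̄ = F·x = [685/482, 2807/482, -2435/482]
step 1: P̄ = F·P·Fᵀ + Q = [7864/1205 12872/1205 -4479/1205; 12872/1205 40386/1205 -17382/1205; -4479/1205 -17382/1205 19739/1205]
step 1: y = z − H·x̄ = [5335/482, -2029/482]
step 1: S = H·P̄·Hᵀ + R = [225716/1205 27973/1205; 27973/1205 34484/1205]
step 1: K = P̄·Hᵀ·S⁻¹ = [-700639/5810043 -1326940/5810043; -828578/1936681 202508/1936681; 1373305/5810043 -2930447/5810043]
step 1: x' = x̄ + K·y = [2029275/1936681, 2510005/3873362, -1210229/3873362]
step 1: P' = (I − K·H)·P̄ = [5988676/5810043 -531020/1936681 -10650412/5810043; -531020/1936681 1922666/1936681 859532/1936681; -10650412/5810043 859532/1936681 24231271/5810043]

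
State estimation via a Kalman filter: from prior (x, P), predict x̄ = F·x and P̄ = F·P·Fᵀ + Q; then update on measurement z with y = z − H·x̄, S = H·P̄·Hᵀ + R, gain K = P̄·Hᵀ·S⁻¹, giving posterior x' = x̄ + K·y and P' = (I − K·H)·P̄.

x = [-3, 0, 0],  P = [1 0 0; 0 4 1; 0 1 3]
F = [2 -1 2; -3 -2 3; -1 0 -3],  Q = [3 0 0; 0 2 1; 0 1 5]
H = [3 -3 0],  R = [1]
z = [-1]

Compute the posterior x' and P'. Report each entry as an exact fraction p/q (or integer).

x̄ = F·x = [-6, 9, 3]
P̄ = F·P·Fᵀ + Q = [19 13 -17; 13 42 -17; -17 -17 33]
y = z − H·x̄ = [44]
S = H·P̄·Hᵀ + R = [316]
K = P̄·Hᵀ·S⁻¹ = [9/158; -87/316; 0]
x' = x̄ + K·y = [-276/79, -246/79, 3]
P' = (I − K·H)·P̄ = [1420/79 2837/158 -17; 2837/158 5703/316 -17; -17 -17 33]

x' = [-276/79, -246/79, 3]
P' = [1420/79 2837/158 -17; 2837/158 5703/316 -17; -17 -17 33]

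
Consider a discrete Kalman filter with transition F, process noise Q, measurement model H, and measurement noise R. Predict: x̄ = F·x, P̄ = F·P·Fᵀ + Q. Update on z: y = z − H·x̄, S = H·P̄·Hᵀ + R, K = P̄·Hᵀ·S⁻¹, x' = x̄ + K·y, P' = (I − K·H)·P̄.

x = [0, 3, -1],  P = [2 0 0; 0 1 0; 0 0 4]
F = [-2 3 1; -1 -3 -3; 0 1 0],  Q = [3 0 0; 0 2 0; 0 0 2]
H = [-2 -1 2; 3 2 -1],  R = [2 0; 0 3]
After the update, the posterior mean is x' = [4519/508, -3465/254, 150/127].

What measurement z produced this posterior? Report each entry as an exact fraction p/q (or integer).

x̄ = F·x = [8, -6, 3]
P̄ = F·P·Fᵀ + Q = [24 -17 3; -17 49 -3; 3 -3 3]
S = H·P̄·Hᵀ + R = [79 -120; -120 208]
K = P̄·Hᵀ·S⁻¹ = [-125/254 -235/2032; 102/127 715/1016; 39/127 45/254]
x' − x̄ = [455/508, -1941/254, -231/127] = K·y
y = (KᵀK)⁻¹·Kᵀ·(x' − x̄) = [1, -12]
z = y + H·x̄ = [1, -12] + [-4, 9] = [-3, -3]

z = [-3, -3]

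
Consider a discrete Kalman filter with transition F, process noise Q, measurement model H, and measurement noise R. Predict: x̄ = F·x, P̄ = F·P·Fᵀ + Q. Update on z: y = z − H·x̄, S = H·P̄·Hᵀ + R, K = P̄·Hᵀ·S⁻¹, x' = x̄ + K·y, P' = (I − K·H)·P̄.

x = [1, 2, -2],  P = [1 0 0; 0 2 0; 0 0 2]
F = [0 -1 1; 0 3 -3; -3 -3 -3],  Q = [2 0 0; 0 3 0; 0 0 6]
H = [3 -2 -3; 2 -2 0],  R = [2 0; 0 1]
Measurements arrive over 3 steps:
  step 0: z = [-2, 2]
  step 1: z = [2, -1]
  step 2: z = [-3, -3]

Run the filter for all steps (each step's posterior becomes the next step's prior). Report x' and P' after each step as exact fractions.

step 0: x' = [48430/128411, -70026/128411, 178266/128411], P' = [169086/128411 160968/128411 61506/128411; 160968/128411 184749/128411 37638/128411; 61506/128411 37638/128411 64668/128411]
step 1: x' = [-435201044/884124105, -4065928/58941607, -338215443/294708035], P' = [1142954761/884124105 72134849/58941607 139374807/294708035; 72134849/58941607 82671408/58941607 16787934/58941607; 139374807/294708035 16787934/58941607 296528469/589416070]
step 2: x' = [-2749582147460/15911508176919, 7177912344646/5303836058973, -244404968105/5303836058973], P' = [41141671376455/31823016353838 12982838250829/10607672117946 5017059592459/10607672117946; 12982838250829/10607672117946 4959601373053/3535890705982 1007373170053/3535890705982; 5017059592459/10607672117946 1007373170053/3535890705982 1778781811435/3535890705982]

step 0: x̄ = F·x = [-4, 12, -3]
step 0: P̄ = F·P·Fᵀ + Q = [6 -12 0; -12 39 0; 0 0 51]
step 0: y = z − H·x̄ = [25, 34]
step 0: S = H·P̄·Hᵀ + R = [815 312; 312 277]
step 0: K = P̄·Hᵀ·S⁻¹ = [402/128411 16236/128411; 246/128411 -47562/128411; -42381/128411 47736/128411]
step 0: x' = x̄ + K·y = [48430/128411, -70026/128411, 178266/128411]
step 0: P' = (I − K·H)·P̄ = [169086/128411 160968/128411 61506/128411; 160968/128411 184749/128411 37638/128411; 61506/128411 37638/128411 64668/128411]
step 1: x̄ = F·x = [248292/128411, -744876/128411, -470010/128411]
step 1: P̄ = F·P·Fᵀ + Q = [430963/128411 -522423/128411 658629/128411; -522423/128411 1952502/128411 -1975887/128411; 658629/128411 -1975887/128411 9219009/128411]
step 1: y = z − H·x̄ = [-3387836/128411, -2114747/128411]
step 1: S = H·P̄·Hᵀ + R = [65619688/128411 -187080/128411; -187080/128411 13841655/128411]
step 1: K = P̄·Hᵀ·S⁻¹ = [348185/58941607 121864052/884124105; 697929/117883214 -21073118/58941607; -77819049/235766428 110870274/294708035]
step 1: x' = x̄ + K·y = [-435201044/884124105, -4065928/58941607, -338215443/294708035]
step 1: P' = (I − K·H)·P̄ = [1142954761/884124105 72134849/58941607 139374807/294708035; 72134849/58941607 82671408/58941607 16787934/58941607; 139374807/294708035 16787934/58941607 296528469/589416070]
step 2: x̄ = F·x = [-317885803/294708035, 953657409/294708035, 1510836293/294708035]
step 2: P̄ = F·P·Fᵀ + Q = [1966316009/589416070 -2362451607/589416070 2918353461/589416070; -2362451607/589416070 8855603031/589416070 -8755060383/589416070; 2918353461/589416070 -8755060383/589416070 41527001919/589416070]
step 2: y = z − H·x̄ = [6509357001/294708035, 1658962319/294708035]
step 2: S = H·P̄·Hᵀ + R = [149399719003/294708035 402170592/294708035; 402170592/294708035 31388352543/294708035]
step 2: K = P̄·Hᵀ·S⁻¹ = [31204024355/5303836058973 2193156623968/15911508176919; 10378998641/1767945352991 -1895965868330/5303836058973; -583508045488/1767945352991 1994940082300/5303836058973]
step 2: x' = x̄ + K·y = [-2749582147460/15911508176919, 7177912344646/5303836058973, -244404968105/5303836058973]
step 2: P' = (I − K·H)·P̄ = [41141671376455/31823016353838 12982838250829/10607672117946 5017059592459/10607672117946; 12982838250829/10607672117946 4959601373053/3535890705982 1007373170053/3535890705982; 5017059592459/10607672117946 1007373170053/3535890705982 1778781811435/3535890705982]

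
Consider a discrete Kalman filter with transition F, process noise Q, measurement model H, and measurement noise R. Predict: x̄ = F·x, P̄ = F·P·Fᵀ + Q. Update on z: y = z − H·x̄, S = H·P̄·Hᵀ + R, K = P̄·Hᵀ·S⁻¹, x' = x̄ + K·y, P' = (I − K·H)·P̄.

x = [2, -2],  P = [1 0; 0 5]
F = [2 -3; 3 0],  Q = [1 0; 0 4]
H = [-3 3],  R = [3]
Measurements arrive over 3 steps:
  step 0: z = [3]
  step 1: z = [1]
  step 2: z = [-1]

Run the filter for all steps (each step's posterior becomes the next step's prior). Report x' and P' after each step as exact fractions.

step 0: x̄ = F·x = [10, 6]
step 0: P̄ = F·P·Fᵀ + Q = [50 6; 6 13]
step 0: y = z − H·x̄ = [15]
step 0: S = H·P̄·Hᵀ + R = [462]
step 0: K = P̄·Hᵀ·S⁻¹ = [-2/7; 1/22]
step 0: x' = x̄ + K·y = [40/7, 147/22]
step 0: P' = (I − K·H)·P̄ = [86/7 12; 12 265/22]
step 1: x̄ = F·x = [-1327/154, 120/7]
step 1: P̄ = F·P·Fᵀ + Q = [2241/154 -240/7; -240/7 802/7]
step 1: y = z − H·x̄ = [-11747/154]
step 1: S = H·P̄·Hᵀ + R = [274467/154]
step 1: K = P̄·Hᵀ·S⁻¹ = [-7521/91489; 22924/91489]
step 1: x' = x̄ + K·y = [-214654/91489, -180242/91489]
step 1: P' = (I − K·H)·P̄ = [229419/91489 221898/91489; 221898/91489 244822/91489]
step 2: x̄ = F·x = [111418/91489, -643962/91489]
step 2: P̄ = F·P·Fᵀ + Q = [549787/91489 -620568/91489; -620568/91489 2430727/91489]
step 2: y = z − H·x̄ = [2174651/91489]
step 2: S = H·P̄·Hᵀ + R = [38269317/91489]
step 2: K = P̄·Hᵀ·S⁻¹ = [-1170355/12756439; 3051295/12756439]
step 2: x' = x̄ + K·y = [-12283627/12756439, -17260657/12756439]
step 2: P' = (I − K·H)·P̄ = [31742962/12756439 30572607/12756439; 30572607/12756439 33623902/12756439]

step 0: x' = [40/7, 147/22], P' = [86/7 12; 12 265/22]
step 1: x' = [-214654/91489, -180242/91489], P' = [229419/91489 221898/91489; 221898/91489 244822/91489]
step 2: x' = [-12283627/12756439, -17260657/12756439], P' = [31742962/12756439 30572607/12756439; 30572607/12756439 33623902/12756439]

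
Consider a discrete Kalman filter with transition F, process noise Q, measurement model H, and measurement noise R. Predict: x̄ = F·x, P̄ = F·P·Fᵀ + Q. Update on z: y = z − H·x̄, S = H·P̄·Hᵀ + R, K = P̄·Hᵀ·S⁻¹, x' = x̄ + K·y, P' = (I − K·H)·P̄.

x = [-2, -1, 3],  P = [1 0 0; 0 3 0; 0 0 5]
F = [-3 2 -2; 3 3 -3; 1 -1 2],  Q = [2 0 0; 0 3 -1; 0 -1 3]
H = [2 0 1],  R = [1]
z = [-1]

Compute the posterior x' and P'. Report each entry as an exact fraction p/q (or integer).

x' = [-47/14, -797/42, 241/42]
P' = [121/28 313/28 -223/28; 313/28 5375/84 -1837/84; -223/28 -1837/84 1307/84]

x̄ = F·x = [-2, -18, 5]
P̄ = F·P·Fᵀ + Q = [43 39 -29; 39 84 -37; -29 -37 27]
y = z − H·x̄ = [-2]
S = H·P̄·Hᵀ + R = [84]
K = P̄·Hᵀ·S⁻¹ = [19/28; 41/84; -31/84]
x' = x̄ + K·y = [-47/14, -797/42, 241/42]
P' = (I − K·H)·P̄ = [121/28 313/28 -223/28; 313/28 5375/84 -1837/84; -223/28 -1837/84 1307/84]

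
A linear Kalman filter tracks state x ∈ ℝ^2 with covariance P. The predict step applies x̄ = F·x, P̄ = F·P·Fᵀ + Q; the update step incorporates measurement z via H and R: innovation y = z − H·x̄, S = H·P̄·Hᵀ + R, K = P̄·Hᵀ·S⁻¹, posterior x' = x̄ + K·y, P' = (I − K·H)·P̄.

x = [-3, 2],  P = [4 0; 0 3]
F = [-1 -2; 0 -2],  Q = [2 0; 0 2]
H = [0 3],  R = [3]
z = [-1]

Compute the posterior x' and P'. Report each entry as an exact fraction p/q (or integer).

x̄ = F·x = [-1, -4]
P̄ = F·P·Fᵀ + Q = [18 12; 12 14]
y = z − H·x̄ = [11]
S = H·P̄·Hᵀ + R = [129]
K = P̄·Hᵀ·S⁻¹ = [12/43; 14/43]
x' = x̄ + K·y = [89/43, -18/43]
P' = (I − K·H)·P̄ = [342/43 12/43; 12/43 14/43]

x' = [89/43, -18/43]
P' = [342/43 12/43; 12/43 14/43]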